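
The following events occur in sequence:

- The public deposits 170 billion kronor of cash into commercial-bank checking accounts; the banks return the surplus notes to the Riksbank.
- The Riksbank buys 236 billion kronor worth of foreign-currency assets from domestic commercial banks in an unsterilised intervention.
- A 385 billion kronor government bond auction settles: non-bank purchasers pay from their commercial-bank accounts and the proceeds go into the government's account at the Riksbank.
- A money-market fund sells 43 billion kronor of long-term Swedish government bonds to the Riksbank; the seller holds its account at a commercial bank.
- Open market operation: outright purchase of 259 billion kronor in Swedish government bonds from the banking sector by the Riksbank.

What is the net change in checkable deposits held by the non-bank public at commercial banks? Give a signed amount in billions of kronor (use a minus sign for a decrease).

-172 billion

Riksbank balance sheet:
  Assets:      Securities +302B, Foreign assets +236B
  Liabilities: Bank reserves +323B, Currency in circulation −170B, Government deposits +385B
Commercial banking system:
  Assets:      Reserves at CB +323B, Securities −259B, Foreign assets −236B
  Liabilities: Checkable deposits −172B
So the change in checkable deposits held by the non-bank public at commercial banks is -172 billion.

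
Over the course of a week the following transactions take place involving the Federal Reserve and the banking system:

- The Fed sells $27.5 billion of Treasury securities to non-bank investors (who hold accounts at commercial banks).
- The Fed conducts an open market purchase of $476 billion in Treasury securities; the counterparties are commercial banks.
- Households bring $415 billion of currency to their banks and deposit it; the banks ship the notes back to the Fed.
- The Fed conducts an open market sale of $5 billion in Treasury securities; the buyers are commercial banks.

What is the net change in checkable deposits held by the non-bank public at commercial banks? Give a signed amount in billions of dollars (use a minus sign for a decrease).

Asset sale (to non-banks) $27.5 billion: non-bank counterparties' bank balances fall → −$27.5B.
OMO purchase (from banks) $476 billion: the counterparty is a bank, so public deposits are unchanged → 0.
Currency deposit $415 billion: non-bank counterparties' bank balances rise → +$415B.
OMO sale (to banks) $5 billion: the counterparty is a bank, so public deposits are unchanged → 0.
Net: −27.5 + 0 + 415 + 0 = +$387.5 billion.

+$387.5 billion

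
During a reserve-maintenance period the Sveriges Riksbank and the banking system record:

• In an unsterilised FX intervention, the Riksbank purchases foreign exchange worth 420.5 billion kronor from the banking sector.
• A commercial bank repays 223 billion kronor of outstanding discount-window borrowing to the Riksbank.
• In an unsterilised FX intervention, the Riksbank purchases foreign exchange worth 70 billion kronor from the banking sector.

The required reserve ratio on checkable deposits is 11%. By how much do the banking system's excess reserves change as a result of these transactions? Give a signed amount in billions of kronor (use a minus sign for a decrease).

+267.5 billion

FX purchase 420.5 billion kronor: reserves +420.5B, deposits 0.
Discount-window repayment 223 billion kronor: reserves −223B, deposits 0.
FX purchase 70 billion kronor: reserves +70B, deposits 0.
Totals: Δreserves = +267.5B, Δdeposits = 0.
Δrequired reserves = 11% × 0 = 0.
Δexcess reserves = Δreserves − Δrequired = +267.5B − (0) = +267.5 billion.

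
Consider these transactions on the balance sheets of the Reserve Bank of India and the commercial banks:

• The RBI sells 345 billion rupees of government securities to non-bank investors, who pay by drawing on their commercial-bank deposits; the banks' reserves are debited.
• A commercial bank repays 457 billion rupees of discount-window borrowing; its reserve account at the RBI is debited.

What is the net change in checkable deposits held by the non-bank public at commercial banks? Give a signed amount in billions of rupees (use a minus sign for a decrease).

Asset sale (to non-banks) 345 billion rupees: non-bank counterparties' bank balances fall → −345B.
Discount-window repayment 457 billion rupees: the counterparty is a bank, so public deposits are unchanged → 0.
Net: −345 + 0 = -345 billion.

-345 billion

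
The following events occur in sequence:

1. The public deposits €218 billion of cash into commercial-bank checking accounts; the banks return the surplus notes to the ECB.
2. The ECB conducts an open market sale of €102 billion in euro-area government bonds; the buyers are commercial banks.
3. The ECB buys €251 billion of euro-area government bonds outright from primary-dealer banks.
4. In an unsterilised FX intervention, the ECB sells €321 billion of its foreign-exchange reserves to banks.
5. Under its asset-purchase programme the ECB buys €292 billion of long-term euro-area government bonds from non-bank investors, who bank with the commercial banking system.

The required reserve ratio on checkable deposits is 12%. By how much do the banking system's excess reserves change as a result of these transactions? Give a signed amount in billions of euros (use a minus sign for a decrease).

+€276.8 billion

Currency deposit €218 billion: reserves +€218B, deposits +€218B.
OMO sale (to banks) €102 billion: reserves −€102B, deposits 0.
OMO purchase (from banks) €251 billion: reserves +€251B, deposits 0.
FX sale €321 billion: reserves −€321B, deposits 0.
Asset purchase (from non-banks) €292 billion: reserves +€292B, deposits +€292B.
Totals: Δreserves = +€338B, Δdeposits = +€510B.
Δrequired reserves = 12% × +€510B = +€61.2B.
Δexcess reserves = Δreserves − Δrequired = +€338B − (+€61.2B) = +€276.8 billion.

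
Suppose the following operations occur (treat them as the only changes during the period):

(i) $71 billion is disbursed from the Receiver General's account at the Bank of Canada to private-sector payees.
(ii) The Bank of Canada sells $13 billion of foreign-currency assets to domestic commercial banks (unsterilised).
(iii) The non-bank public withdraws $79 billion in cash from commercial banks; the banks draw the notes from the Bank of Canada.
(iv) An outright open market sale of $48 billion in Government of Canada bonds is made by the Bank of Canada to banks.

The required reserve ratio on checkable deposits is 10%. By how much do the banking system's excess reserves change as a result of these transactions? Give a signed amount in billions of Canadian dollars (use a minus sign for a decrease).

-$68.2 billion

Government spending $71 billion: reserves +$71B, deposits +$71B.
FX sale $13 billion: reserves −$13B, deposits 0.
Currency withdrawal $79 billion: reserves −$79B, deposits −$79B.
OMO sale (to banks) $48 billion: reserves −$48B, deposits 0.
Totals: Δreserves = −$69B, Δdeposits = −$8B.
Δrequired reserves = 10% × −$8B = −$0.8B.
Δexcess reserves = Δreserves − Δrequired = −$69B − (−$0.8B) = -$68.2 billion.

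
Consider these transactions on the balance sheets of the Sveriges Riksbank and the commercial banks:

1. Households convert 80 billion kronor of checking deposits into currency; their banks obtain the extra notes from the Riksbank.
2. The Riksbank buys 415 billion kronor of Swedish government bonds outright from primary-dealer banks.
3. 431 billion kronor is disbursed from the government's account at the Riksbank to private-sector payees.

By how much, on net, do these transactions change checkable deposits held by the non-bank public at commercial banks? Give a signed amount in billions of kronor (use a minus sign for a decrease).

Currency withdrawal 80 billion kronor: non-bank counterparties' bank balances fall → −80B.
OMO purchase (from banks) 415 billion kronor: the counterparty is a bank, so public deposits are unchanged → 0.
Government spending 431 billion kronor: non-bank counterparties' bank balances rise → +431B.
Net: −80 + 0 + 431 = +351 billion.

+351 billion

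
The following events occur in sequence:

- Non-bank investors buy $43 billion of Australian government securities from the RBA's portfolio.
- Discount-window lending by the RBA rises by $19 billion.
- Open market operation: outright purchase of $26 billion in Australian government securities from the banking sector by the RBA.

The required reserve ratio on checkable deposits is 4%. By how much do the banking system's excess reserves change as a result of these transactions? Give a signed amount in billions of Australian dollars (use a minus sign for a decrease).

+$3.72 billion

Asset sale (to non-banks) $43 billion: reserves −$43B, deposits −$43B.
Discount-window loan $19 billion: reserves +$19B, deposits 0.
OMO purchase (from banks) $26 billion: reserves +$26B, deposits 0.
Totals: Δreserves = +$2B, Δdeposits = −$43B.
Δrequired reserves = 4% × −$43B = −$1.72B.
Δexcess reserves = Δreserves − Δrequired = +$2B − (−$1.72B) = +$3.72 billion.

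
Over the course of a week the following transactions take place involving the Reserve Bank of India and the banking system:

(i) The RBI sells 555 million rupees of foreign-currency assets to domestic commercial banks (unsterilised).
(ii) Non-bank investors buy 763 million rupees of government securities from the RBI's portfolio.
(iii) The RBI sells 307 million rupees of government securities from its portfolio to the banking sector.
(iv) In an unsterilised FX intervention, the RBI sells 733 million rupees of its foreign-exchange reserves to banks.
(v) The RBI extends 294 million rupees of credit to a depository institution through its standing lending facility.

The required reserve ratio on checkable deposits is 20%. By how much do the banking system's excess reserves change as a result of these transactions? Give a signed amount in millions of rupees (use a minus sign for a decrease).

-1911.4 million

FX sale 555 million rupees: reserves −555M, deposits 0.
Asset sale (to non-banks) 763 million rupees: reserves −763M, deposits −763M.
OMO sale (to banks) 307 million rupees: reserves −307M, deposits 0.
FX sale 733 million rupees: reserves −733M, deposits 0.
Discount-window loan 294 million rupees: reserves +294M, deposits 0.
Totals: Δreserves = −2064M, Δdeposits = −763M.
Δrequired reserves = 20% × −763M = −152.6M.
Δexcess reserves = Δreserves − Δrequired = −2064M − (−152.6M) = -1911.4 million.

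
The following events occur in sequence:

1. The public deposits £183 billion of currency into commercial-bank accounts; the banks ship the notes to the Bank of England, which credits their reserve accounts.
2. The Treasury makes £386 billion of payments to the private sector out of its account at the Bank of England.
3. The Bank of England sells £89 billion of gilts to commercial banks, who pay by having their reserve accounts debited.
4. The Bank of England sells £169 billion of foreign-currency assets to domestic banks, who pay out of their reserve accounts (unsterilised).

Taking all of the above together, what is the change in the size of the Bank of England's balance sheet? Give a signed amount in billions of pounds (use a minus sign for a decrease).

Bank of England balance sheet:
  Assets:      Securities −£89B, Foreign assets −£169B
  Liabilities: Bank reserves +£311B, Currency in circulation −£183B, Government deposits −£386B
Commercial banking system:
  Assets:      Reserves at CB +£311B, Securities +£89B, Foreign assets +£169B
  Liabilities: Checkable deposits +£569B
Change in total Bank of England assets = -£258 billion.

-£258 billion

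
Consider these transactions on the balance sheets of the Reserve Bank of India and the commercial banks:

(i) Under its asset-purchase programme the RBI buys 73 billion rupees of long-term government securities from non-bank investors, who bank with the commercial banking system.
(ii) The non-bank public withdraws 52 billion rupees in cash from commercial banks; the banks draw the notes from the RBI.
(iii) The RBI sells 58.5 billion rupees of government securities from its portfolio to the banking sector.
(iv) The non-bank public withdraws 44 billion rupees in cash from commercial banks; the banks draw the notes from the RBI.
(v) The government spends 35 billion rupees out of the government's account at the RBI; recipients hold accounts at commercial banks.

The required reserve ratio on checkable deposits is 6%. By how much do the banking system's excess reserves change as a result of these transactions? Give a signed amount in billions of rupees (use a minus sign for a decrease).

-47.22 billion

Asset purchase (from non-banks) 73 billion rupees: reserves +73B, deposits +73B.
Currency withdrawal 52 billion rupees: reserves −52B, deposits −52B.
OMO sale (to banks) 58.5 billion rupees: reserves −58.5B, deposits 0.
Currency withdrawal 44 billion rupees: reserves −44B, deposits −44B.
Government spending 35 billion rupees: reserves +35B, deposits +35B.
Totals: Δreserves = −46.5B, Δdeposits = +12B.
Δrequired reserves = 6% × +12B = +0.72B.
Δexcess reserves = Δreserves − Δrequired = −46.5B − (+0.72B) = -47.22 billion.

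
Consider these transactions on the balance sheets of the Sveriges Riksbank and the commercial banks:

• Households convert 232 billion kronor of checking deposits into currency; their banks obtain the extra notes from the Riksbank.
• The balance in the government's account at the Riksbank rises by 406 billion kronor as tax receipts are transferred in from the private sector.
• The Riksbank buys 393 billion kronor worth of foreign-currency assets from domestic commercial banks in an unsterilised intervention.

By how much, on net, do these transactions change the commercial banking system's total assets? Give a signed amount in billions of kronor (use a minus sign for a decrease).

Currency withdrawal 232 billion kronor: bank balance sheets shrink → −232B.
Government account inflow 406 billion kronor: bank balance sheets shrink → −406B.
FX purchase 393 billion kronor: just an asset swap on bank balance sheets → 0.
Net: −232 − 406 + 0 = -638 billion.

-638 billion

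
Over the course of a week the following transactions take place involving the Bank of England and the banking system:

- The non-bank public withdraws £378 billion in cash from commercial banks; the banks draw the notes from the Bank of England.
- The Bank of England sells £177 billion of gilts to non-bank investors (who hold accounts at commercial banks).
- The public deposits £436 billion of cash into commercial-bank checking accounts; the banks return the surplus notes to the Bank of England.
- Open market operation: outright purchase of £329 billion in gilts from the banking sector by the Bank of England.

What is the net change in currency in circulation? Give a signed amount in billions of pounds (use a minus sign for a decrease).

-£58 billion

Currency withdrawal £378 billion: notes leave the central bank → +£378B.
Asset sale (to non-banks) £177 billion: no currency enters or leaves circulation → 0.
Currency deposit £436 billion: notes return to the central bank → −£436B.
OMO purchase (from banks) £329 billion: no currency enters or leaves circulation → 0.
Net: 378 + 0 − 436 + 0 = -£58 billion.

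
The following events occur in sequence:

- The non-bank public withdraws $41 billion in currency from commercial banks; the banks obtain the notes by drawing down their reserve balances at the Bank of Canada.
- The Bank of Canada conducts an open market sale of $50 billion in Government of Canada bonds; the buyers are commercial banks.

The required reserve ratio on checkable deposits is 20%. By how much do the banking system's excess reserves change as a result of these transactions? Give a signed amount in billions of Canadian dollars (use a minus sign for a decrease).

Currency withdrawal $41 billion: reserves −$41B, deposits −$41B.
OMO sale (to banks) $50 billion: reserves −$50B, deposits 0.
Totals: Δreserves = −$91B, Δdeposits = −$41B.
Δrequired reserves = 20% × −$41B = −$8.2B.
Δexcess reserves = Δreserves − Δrequired = −$91B − (−$8.2B) = -$82.8 billion.

-$82.8 billion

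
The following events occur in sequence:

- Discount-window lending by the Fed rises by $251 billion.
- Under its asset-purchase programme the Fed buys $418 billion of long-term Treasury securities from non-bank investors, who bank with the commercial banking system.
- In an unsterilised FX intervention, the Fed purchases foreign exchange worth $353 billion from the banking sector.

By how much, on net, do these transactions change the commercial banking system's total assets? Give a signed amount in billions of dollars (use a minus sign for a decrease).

Discount-window loan $251 billion: bank balance sheets expand → +$251B.
Asset purchase (from non-banks) $418 billion: bank balance sheets expand → +$418B.
FX purchase $353 billion: just an asset swap on bank balance sheets → 0.
Net: 251 + 418 + 0 = +$669 billion.

+$669 billion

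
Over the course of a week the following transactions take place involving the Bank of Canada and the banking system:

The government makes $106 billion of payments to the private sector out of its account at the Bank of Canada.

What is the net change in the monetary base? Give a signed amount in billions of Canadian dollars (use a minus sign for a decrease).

Bank of Canada balance sheet:
  Assets:      no change
  Liabilities: Bank reserves +$106B, Government deposits −$106B
Monetary base = currency + reserves: 0 + (+$106B) = +$106 billion.

+$106 billion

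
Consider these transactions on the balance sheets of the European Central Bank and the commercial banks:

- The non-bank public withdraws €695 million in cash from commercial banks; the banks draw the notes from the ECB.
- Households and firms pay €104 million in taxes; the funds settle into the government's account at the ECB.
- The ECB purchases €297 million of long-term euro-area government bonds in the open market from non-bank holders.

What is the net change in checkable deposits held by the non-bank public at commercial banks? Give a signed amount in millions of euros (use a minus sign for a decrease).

-€502 million

ECB balance sheet:
  Assets:      Securities +€297M
  Liabilities: Bank reserves −€502M, Currency in circulation +€695M, Government deposits +€104M
Commercial banking system:
  Assets:      Reserves at CB −€502M
  Liabilities: Checkable deposits −€502M
So the change in checkable deposits held by the non-bank public at commercial banks is -€502 million.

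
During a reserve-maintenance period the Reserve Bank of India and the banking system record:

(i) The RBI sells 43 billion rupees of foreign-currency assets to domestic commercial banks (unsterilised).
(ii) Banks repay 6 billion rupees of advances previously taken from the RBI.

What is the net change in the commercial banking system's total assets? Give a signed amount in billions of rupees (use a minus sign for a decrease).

-6 billion

RBI balance sheet:
  Assets:      Loans to banks −6B, Foreign assets −43B
  Liabilities: Bank reserves −49B
Commercial banking system:
  Assets:      Reserves at CB −49B, Foreign assets +43B
  Liabilities: Borrowings from CB −6B
Change in total bank assets = -6 billion.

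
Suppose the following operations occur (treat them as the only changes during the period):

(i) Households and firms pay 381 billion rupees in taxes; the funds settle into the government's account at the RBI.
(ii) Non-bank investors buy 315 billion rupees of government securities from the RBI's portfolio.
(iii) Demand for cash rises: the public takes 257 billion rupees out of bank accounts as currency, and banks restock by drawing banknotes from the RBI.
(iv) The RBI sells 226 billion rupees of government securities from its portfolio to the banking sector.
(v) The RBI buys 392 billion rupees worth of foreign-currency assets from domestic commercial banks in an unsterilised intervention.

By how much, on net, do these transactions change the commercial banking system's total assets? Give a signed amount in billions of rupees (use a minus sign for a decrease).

-953 billion

RBI balance sheet:
  Assets:      Securities −541B, Foreign assets +392B
  Liabilities: Bank reserves −787B, Currency in circulation +257B, Government deposits +381B
Commercial banking system:
  Assets:      Reserves at CB −787B, Securities +226B, Foreign assets −392B
  Liabilities: Checkable deposits −953B
Change in total bank assets = -953 billion.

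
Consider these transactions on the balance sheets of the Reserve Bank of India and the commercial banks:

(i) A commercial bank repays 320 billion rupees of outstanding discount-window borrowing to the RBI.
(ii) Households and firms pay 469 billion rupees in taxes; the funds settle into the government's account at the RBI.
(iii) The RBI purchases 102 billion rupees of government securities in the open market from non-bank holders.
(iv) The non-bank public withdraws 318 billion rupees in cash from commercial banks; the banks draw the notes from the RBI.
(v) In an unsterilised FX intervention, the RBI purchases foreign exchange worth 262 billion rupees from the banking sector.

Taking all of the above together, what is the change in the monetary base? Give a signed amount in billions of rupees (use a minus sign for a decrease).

RBI balance sheet:
  Assets:      Securities +102B, Loans to banks −320B, Foreign assets +262B
  Liabilities: Bank reserves −743B, Currency in circulation +318B, Government deposits +469B
Commercial banking system:
  Assets:      Reserves at CB −743B, Foreign assets −262B
  Liabilities: Checkable deposits −685B, Borrowings from CB −320B
Monetary base = currency + reserves: +318B + (−743B) = -425 billion.

-425 billion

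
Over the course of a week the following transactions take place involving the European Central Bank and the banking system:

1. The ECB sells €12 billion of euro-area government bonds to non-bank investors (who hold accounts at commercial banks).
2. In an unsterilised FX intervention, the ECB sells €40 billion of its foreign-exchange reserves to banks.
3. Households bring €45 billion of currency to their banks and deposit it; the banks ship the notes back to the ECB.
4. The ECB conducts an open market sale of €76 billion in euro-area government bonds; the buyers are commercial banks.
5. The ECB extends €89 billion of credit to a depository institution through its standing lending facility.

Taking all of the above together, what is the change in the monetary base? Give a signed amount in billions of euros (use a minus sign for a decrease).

Asset sale (to non-banks) €12 billion: ECB balance sheet contracts → −€12B.
FX sale €40 billion: ECB balance sheet contracts → −€40B.
Currency deposit €45 billion: just a shift between currency and reserves — both are base money → 0.
OMO sale (to banks) €76 billion: ECB balance sheet contracts → −€76B.
Discount-window loan €89 billion: ECB balance sheet expands → +€89B.
Net: −12 − 40 + 0 − 76 + 89 = -€39 billion.

-€39 billion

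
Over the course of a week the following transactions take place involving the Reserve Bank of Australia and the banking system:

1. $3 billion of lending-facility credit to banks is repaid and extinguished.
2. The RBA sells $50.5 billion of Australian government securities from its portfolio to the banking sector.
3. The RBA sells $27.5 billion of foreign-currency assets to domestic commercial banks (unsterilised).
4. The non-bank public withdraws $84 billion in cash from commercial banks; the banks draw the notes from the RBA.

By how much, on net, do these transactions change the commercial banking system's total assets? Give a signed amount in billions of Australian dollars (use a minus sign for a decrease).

RBA balance sheet:
  Assets:      Securities −$50.5B, Loans to banks −$3B, Foreign assets −$27.5B
  Liabilities: Bank reserves −$165B, Currency in circulation +$84B
Commercial banking system:
  Assets:      Reserves at CB −$165B, Securities +$50.5B, Foreign assets +$27.5B
  Liabilities: Checkable deposits −$84B, Borrowings from CB −$3B
Change in total bank assets = -$87 billion.

-$87 billion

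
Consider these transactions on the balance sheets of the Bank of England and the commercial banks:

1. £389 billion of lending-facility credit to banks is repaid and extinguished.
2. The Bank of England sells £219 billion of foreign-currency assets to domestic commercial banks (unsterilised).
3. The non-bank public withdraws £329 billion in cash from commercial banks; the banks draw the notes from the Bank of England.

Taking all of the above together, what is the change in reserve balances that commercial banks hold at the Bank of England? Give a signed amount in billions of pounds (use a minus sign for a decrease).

Discount-window repayment £389 billion: repayment is debited from reserves → −£389B.
FX sale £219 billion: the buying banks pay out of their reserve balances → −£219B.
Currency withdrawal £329 billion: banks swap reserves for currency → −£329B.
Net: −389 − 219 − 329 = -£937 billion.

-£937 billion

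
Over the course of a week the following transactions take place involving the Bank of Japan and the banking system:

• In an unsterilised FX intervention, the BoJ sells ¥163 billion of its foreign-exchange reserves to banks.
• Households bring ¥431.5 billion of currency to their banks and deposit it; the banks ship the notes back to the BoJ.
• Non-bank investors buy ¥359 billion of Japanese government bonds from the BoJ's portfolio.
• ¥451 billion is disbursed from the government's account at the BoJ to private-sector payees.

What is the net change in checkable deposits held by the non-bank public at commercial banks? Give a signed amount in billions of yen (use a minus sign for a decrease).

+¥523.5 billion

FX sale ¥163 billion: the counterparty is a bank, so public deposits are unchanged → 0.
Currency deposit ¥431.5 billion: non-bank counterparties' bank balances rise → +¥431.5B.
Asset sale (to non-banks) ¥359 billion: non-bank counterparties' bank balances fall → −¥359B.
Government spending ¥451 billion: non-bank counterparties' bank balances rise → +¥451B.
Net: 0 + 431.5 − 359 + 451 = +¥523.5 billion.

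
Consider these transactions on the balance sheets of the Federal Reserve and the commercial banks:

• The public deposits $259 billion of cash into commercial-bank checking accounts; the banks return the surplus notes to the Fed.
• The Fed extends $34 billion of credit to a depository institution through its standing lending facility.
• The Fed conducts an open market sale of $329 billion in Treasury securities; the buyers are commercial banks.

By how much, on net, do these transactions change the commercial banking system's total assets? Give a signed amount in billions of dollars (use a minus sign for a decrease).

Fed balance sheet:
  Assets:      Securities −$329B, Loans to banks +$34B
  Liabilities: Bank reserves −$36B, Currency in circulation −$259B
Commercial banking system:
  Assets:      Reserves at CB −$36B, Securities +$329B
  Liabilities: Checkable deposits +$259B, Borrowings from CB +$34B
Change in total bank assets = +$293 billion.

+$293 billion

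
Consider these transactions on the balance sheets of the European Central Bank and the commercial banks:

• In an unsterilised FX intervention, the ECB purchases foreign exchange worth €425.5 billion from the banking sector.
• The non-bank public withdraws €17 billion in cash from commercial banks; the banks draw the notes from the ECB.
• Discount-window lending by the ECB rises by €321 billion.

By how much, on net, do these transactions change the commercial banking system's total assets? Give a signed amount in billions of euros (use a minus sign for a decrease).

+€304 billion

FX purchase €425.5 billion: just an asset swap on bank balance sheets → 0.
Currency withdrawal €17 billion: bank balance sheets shrink → −€17B.
Discount-window loan €321 billion: bank balance sheets expand → +€321B.
Net: 0 − 17 + 321 = +€304 billion.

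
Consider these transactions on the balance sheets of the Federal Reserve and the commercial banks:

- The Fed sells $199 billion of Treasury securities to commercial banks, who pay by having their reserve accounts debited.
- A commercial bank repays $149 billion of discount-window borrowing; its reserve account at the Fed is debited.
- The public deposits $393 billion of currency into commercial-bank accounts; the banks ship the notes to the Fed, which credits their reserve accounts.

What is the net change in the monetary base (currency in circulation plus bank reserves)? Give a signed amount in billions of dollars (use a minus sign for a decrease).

Fed balance sheet:
  Assets:      Securities −$199B, Loans to banks −$149B
  Liabilities: Bank reserves +$45B, Currency in circulation −$393B
Commercial banking system:
  Assets:      Reserves at CB +$45B, Securities +$199B
  Liabilities: Checkable deposits +$393B, Borrowings from CB −$149B
Monetary base = currency + reserves: −$393B + (+$45B) = -$348 billion.

-$348 billion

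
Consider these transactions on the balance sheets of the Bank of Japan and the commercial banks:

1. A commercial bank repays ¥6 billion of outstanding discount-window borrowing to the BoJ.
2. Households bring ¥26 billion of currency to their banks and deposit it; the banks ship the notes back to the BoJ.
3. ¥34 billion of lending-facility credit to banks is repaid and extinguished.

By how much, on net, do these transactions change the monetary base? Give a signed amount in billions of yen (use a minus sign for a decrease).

-¥40 billion

Discount-window repayment ¥6 billion: BoJ balance sheet contracts → −¥6B.
Currency deposit ¥26 billion: just a shift between currency and reserves — both are base money → 0.
Discount-window repayment ¥34 billion: BoJ balance sheet contracts → −¥34B.
Net: −6 + 0 − 34 = -¥40 billion.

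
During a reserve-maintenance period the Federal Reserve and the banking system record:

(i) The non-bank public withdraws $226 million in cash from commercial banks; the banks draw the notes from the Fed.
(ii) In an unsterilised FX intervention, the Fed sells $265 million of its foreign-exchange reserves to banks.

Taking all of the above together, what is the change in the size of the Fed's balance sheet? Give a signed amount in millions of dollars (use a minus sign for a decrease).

Currency withdrawal $226 million: only the composition of liabilities changes → 0.
FX sale $265 million: a Fed asset is shed → −$265M.
Net: 0 − 265 = -$265 million.

-$265 million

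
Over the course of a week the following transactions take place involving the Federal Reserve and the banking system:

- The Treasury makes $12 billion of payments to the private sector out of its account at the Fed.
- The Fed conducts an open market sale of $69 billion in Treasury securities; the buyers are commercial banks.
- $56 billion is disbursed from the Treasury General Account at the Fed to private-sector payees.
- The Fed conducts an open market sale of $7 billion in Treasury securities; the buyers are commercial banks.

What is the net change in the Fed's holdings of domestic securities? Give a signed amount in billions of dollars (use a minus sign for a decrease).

Fed balance sheet:
  Assets:      Securities −$76B
  Liabilities: Bank reserves −$8B, Government deposits −$68B
Commercial banking system:
  Assets:      Reserves at CB −$8B, Securities +$76B
  Liabilities: Checkable deposits +$68B
So the change in the Fed's holdings of domestic securities is -$76 billion.

-$76 billion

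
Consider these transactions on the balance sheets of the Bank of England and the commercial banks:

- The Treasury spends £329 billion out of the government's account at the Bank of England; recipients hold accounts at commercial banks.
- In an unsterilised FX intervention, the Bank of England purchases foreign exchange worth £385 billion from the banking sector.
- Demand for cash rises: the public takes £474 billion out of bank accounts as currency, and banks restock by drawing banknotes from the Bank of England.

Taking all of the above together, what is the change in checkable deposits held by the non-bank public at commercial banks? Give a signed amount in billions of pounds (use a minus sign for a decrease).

-£145 billion

Bank of England balance sheet:
  Assets:      Foreign assets +£385B
  Liabilities: Bank reserves +£240B, Currency in circulation +£474B, Government deposits −£329B
Commercial banking system:
  Assets:      Reserves at CB +£240B, Foreign assets −£385B
  Liabilities: Checkable deposits −£145B
So the change in checkable deposits held by the non-bank public at commercial banks is -£145 billion.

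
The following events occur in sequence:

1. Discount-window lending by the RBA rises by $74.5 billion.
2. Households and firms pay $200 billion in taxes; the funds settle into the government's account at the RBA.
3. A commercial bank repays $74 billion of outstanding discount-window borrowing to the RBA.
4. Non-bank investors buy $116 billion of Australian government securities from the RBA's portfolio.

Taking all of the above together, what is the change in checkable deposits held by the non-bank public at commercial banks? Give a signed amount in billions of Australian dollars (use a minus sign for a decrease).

Discount-window loan $74.5 billion: the counterparty is a bank, so public deposits are unchanged → 0.
Government account inflow $200 billion: non-bank counterparties' bank balances fall → −$200B.
Discount-window repayment $74 billion: the counterparty is a bank, so public deposits are unchanged → 0.
Asset sale (to non-banks) $116 billion: non-bank counterparties' bank balances fall → −$116B.
Net: 0 − 200 + 0 − 116 = -$316 billion.

-$316 billion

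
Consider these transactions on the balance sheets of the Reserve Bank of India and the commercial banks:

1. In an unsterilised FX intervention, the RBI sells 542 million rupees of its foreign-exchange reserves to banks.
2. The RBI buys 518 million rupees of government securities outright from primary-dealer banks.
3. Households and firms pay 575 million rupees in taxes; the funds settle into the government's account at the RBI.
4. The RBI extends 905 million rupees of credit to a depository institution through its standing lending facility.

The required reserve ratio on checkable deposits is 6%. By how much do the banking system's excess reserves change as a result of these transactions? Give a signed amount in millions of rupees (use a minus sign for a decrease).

+340.5 million

FX sale 542 million rupees: reserves −542M, deposits 0.
OMO purchase (from banks) 518 million rupees: reserves +518M, deposits 0.
Government account inflow 575 million rupees: reserves −575M, deposits −575M.
Discount-window loan 905 million rupees: reserves +905M, deposits 0.
Totals: Δreserves = +306M, Δdeposits = −575M.
Δrequired reserves = 6% × −575M = −34.5M.
Δexcess reserves = Δreserves − Δrequired = +306M − (−34.5M) = +340.5 million.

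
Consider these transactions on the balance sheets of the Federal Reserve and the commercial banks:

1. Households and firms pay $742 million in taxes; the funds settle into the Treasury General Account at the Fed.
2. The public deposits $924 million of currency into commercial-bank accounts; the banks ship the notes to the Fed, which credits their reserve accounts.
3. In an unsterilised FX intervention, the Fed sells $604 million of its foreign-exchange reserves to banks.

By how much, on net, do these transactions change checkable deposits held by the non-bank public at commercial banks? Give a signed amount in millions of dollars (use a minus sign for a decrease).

Government account inflow $742 million: non-bank counterparties' bank balances fall → −$742M.
Currency deposit $924 million: non-bank counterparties' bank balances rise → +$924M.
FX sale $604 million: the counterparty is a bank, so public deposits are unchanged → 0.
Net: −742 + 924 + 0 = +$182 million.

+$182 million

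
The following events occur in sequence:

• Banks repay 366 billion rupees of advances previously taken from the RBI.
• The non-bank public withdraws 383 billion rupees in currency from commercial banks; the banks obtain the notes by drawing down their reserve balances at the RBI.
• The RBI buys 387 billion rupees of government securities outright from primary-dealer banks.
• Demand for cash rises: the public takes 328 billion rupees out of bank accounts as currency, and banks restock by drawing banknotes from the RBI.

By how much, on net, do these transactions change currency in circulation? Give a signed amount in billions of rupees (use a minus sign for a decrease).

Discount-window repayment 366 billion rupees: no currency enters or leaves circulation → 0.
Currency withdrawal 383 billion rupees: notes leave the central bank → +383B.
OMO purchase (from banks) 387 billion rupees: no currency enters or leaves circulation → 0.
Currency withdrawal 328 billion rupees: notes leave the central bank → +328B.
Net: 0 + 383 + 0 + 328 = +711 billion.

+711 billion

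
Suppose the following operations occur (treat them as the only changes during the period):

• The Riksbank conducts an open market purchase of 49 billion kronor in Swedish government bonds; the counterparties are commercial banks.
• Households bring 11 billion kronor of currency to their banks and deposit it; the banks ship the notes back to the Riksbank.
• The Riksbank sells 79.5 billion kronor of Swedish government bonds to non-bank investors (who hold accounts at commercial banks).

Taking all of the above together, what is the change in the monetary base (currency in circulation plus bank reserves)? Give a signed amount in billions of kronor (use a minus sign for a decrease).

Riksbank balance sheet:
  Assets:      Securities −30.5B
  Liabilities: Bank reserves −19.5B, Currency in circulation −11B
Commercial banking system:
  Assets:      Reserves at CB −19.5B, Securities −49B
  Liabilities: Checkable deposits −68.5B
Monetary base = currency + reserves: −11B + (−19.5B) = -30.5 billion.

-30.5 billion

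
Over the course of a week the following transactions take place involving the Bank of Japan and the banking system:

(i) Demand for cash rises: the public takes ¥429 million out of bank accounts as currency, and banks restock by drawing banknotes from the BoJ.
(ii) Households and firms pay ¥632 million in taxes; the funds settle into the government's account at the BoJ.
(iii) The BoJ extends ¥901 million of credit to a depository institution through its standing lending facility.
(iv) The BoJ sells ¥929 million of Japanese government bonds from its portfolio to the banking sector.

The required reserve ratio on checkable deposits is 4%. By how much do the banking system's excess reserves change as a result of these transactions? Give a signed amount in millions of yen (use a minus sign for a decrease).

-¥1046.56 million

Currency withdrawal ¥429 million: reserves −¥429M, deposits −¥429M.
Government account inflow ¥632 million: reserves −¥632M, deposits −¥632M.
Discount-window loan ¥901 million: reserves +¥901M, deposits 0.
OMO sale (to banks) ¥929 million: reserves −¥929M, deposits 0.
Totals: Δreserves = −¥1089M, Δdeposits = −¥1061M.
Δrequired reserves = 4% × −¥1061M = −¥42.44M.
Δexcess reserves = Δreserves − Δrequired = −¥1089M − (−¥42.44M) = -¥1046.56 million.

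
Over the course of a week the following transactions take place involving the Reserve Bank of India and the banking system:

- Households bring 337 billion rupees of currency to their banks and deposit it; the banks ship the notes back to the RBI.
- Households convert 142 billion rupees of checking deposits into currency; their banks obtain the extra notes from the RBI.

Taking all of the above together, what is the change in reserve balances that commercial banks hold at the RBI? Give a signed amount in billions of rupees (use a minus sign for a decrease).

+195 billion

RBI balance sheet:
  Assets:      no change
  Liabilities: Bank reserves +195B, Currency in circulation −195B
Commercial banking system:
  Assets:      Reserves at CB +195B
  Liabilities: Checkable deposits +195B
So the change in reserve balances that commercial banks hold at the RBI is +195 billion.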